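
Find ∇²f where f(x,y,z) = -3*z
0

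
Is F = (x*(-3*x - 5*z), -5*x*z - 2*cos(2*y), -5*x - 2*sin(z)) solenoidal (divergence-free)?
No, ∇·F = -6*x - 5*z + 4*sin(2*y) - 2*cos(z)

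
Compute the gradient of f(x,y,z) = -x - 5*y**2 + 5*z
(-1, -10*y, 5)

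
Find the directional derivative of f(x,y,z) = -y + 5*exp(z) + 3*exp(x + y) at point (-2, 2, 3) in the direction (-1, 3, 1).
sqrt(11)*(3 + 5*exp(3))/11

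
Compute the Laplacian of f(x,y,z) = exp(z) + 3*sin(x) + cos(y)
exp(z) - 3*sin(x) - cos(y)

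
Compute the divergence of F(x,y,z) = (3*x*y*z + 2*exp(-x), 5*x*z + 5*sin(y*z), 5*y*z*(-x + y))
((3*y*z - 5*y*(x - y) + 5*z*cos(y*z))*exp(x) - 2)*exp(-x)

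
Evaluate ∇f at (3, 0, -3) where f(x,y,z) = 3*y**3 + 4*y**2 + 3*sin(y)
(0, 3, 0)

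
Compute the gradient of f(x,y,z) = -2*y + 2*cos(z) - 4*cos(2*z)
(0, -2, 2*(8*cos(z) - 1)*sin(z))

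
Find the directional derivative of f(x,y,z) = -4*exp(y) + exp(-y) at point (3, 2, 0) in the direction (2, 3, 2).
3*sqrt(17)*(-4*exp(4) - 1)*exp(-2)/17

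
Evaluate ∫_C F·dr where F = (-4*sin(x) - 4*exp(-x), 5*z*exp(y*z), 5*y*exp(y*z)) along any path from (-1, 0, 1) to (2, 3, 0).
4*((-E - cos(1) + cos(2))*exp(2) + 1)*exp(-2)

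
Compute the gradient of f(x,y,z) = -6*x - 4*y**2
(-6, -8*y, 0)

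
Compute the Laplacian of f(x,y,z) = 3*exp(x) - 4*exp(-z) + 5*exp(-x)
3*exp(x) - 4*exp(-z) + 5*exp(-x)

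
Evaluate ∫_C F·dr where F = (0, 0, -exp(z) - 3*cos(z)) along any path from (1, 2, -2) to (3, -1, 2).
-exp(2) - 6*sin(2) + exp(-2)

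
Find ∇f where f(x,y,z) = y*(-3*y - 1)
(0, -6*y - 1, 0)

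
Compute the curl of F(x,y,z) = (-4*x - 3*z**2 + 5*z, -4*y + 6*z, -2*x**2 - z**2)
(-6, 4*x - 6*z + 5, 0)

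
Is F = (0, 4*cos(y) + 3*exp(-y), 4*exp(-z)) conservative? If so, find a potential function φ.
Yes, F is conservative. φ = 4*sin(y) - 4*exp(-z) - 3*exp(-y)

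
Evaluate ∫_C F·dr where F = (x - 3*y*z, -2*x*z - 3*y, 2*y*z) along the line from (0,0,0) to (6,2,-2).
172/3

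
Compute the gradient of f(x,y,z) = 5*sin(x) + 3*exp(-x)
(5*cos(x) - 3*exp(-x), 0, 0)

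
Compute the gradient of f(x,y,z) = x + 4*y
(1, 4, 0)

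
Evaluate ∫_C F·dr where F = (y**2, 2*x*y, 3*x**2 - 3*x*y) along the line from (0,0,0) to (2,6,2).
56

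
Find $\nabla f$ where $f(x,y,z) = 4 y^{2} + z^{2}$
(0, 8*y, 2*z)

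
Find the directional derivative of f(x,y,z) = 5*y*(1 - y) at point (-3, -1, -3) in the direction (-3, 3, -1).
45*sqrt(19)/19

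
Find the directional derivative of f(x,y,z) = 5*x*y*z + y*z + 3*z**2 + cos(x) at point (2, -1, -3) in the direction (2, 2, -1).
-7/3 - 2*sin(2)/3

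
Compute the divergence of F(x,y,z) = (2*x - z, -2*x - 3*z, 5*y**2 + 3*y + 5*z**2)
10*z + 2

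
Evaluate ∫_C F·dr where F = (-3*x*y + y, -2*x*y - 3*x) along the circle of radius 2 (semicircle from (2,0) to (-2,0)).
-8*pi - 32/3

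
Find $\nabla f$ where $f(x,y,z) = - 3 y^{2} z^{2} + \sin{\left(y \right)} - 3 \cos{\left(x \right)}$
(3*sin(x), -6*y*z**2 + cos(y), -6*y**2*z)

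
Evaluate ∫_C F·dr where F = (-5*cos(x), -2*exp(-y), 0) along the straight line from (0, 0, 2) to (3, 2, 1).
-2 - 5*sin(3) + 2*exp(-2)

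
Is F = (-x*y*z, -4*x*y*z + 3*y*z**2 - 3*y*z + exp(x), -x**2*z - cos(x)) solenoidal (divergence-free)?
No, ∇·F = -x**2 - 4*x*z - y*z + 3*z**2 - 3*z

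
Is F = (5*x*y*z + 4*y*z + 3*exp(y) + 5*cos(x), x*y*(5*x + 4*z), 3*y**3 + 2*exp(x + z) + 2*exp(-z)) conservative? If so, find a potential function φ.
No, ∇×F = (y*(-4*x + 9*y), 5*x*y + 4*y - 2*exp(x + z), 10*x*y - 5*x*z + 4*y*z - 4*z - 3*exp(y)) ≠ 0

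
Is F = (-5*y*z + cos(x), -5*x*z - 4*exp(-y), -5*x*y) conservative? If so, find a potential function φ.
Yes, F is conservative. φ = -5*x*y*z + sin(x) + 4*exp(-y)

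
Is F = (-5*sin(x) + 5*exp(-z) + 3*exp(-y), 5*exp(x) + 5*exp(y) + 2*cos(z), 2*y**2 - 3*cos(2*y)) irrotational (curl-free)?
No, ∇×F = (4*y + 6*sin(2*y) + 2*sin(z), -5*exp(-z), 5*exp(x) + 3*exp(-y))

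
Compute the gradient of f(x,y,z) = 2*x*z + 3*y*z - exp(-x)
(2*z + exp(-x), 3*z, 2*x + 3*y)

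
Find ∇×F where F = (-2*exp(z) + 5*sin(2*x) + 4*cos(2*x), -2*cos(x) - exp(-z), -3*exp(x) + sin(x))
(-exp(-z), 3*exp(x) - 2*exp(z) - cos(x), 2*sin(x))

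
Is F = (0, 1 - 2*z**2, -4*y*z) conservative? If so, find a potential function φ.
Yes, F is conservative. φ = y*(1 - 2*z**2)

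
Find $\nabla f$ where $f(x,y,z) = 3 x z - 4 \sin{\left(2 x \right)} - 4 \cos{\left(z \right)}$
(3*z - 8*cos(2*x), 0, 3*x + 4*sin(z))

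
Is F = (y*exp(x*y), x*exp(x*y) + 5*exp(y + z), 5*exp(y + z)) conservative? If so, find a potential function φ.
Yes, F is conservative. φ = exp(x*y) + 5*exp(y + z)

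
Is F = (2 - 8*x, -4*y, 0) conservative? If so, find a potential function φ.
Yes, F is conservative. φ = -4*x**2 + 2*x - 2*y**2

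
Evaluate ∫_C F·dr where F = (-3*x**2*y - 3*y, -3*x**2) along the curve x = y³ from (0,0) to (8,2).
-35436/35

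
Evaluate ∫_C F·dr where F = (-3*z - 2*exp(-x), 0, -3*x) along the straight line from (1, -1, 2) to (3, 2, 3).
-21 - 2*exp(-1) + 2*exp(-3)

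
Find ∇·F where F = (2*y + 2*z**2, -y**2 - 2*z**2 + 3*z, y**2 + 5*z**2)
-2*y + 10*z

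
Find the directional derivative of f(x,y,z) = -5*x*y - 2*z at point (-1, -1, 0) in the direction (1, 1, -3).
16*sqrt(11)/11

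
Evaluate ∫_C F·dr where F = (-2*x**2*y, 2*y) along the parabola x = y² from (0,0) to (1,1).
3/7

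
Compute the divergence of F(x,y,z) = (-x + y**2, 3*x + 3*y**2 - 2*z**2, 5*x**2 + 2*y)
6*y - 1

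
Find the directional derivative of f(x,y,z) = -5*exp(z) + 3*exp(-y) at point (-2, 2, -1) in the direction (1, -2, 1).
sqrt(6)*(6 - 5*E)*exp(-2)/6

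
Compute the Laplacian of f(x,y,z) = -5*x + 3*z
0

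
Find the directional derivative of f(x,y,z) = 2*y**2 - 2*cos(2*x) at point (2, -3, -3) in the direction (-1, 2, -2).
-8 - 4*sin(4)/3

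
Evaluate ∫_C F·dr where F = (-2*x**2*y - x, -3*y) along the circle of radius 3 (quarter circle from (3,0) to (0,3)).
-9 + 81*pi/8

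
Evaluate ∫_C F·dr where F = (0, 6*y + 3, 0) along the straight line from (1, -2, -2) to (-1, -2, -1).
0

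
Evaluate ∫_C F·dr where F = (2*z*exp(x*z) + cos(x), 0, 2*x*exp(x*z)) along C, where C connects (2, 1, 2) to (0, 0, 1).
-2*exp(4) - sin(2) + 2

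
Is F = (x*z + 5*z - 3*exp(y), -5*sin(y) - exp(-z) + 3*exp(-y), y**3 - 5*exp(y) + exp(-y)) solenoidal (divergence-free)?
No, ∇·F = z - 5*cos(y) - 3*exp(-y)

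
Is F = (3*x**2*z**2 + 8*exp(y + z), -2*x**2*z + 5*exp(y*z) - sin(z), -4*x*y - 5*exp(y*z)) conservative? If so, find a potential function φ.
No, ∇×F = (2*x**2 - 4*x - 5*y*exp(y*z) - 5*z*exp(y*z) + cos(z), 6*x**2*z + 4*y + 8*exp(y + z), -4*x*z - 8*exp(y + z)) ≠ 0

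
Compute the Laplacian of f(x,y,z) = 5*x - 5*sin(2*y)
20*sin(2*y)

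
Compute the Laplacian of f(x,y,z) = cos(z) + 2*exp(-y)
-cos(z) + 2*exp(-y)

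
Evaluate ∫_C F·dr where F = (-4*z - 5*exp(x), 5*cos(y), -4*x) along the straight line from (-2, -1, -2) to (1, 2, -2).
-5*E + 5*exp(-2) + 5*sin(1) + 5*sin(2) + 24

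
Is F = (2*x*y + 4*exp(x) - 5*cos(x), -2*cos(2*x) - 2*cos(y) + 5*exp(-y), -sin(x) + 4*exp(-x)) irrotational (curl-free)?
No, ∇×F = (0, cos(x) + 4*exp(-x), -2*x + 4*sin(2*x))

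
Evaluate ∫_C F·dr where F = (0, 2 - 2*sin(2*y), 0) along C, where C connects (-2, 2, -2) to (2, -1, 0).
-6 + cos(2) - cos(4)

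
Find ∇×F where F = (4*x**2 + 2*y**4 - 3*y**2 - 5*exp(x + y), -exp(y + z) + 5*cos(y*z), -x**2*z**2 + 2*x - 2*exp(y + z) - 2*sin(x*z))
(5*y*sin(y*z) - exp(y + z), 2*x*z**2 + 2*z*cos(x*z) - 2, -8*y**3 + 6*y + 5*exp(x + y))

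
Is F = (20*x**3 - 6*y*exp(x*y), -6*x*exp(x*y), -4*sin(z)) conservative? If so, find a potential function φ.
Yes, F is conservative. φ = 5*x**4 - 6*exp(x*y) + 4*cos(z)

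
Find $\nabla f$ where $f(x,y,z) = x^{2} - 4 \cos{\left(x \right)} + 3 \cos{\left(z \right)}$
(2*x + 4*sin(x), 0, -3*sin(z))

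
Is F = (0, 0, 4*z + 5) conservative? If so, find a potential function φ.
Yes, F is conservative. φ = z*(2*z + 5)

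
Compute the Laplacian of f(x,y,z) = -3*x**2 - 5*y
-6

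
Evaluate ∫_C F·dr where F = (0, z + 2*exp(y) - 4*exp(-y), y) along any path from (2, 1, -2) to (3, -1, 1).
1 + 4*sinh(1)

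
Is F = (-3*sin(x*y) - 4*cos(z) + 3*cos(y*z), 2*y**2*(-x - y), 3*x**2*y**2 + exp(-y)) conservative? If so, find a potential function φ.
No, ∇×F = (6*x**2*y - exp(-y), -6*x*y**2 - 3*y*sin(y*z) + 4*sin(z), 3*x*cos(x*y) - 2*y**2 + 3*z*sin(y*z)) ≠ 0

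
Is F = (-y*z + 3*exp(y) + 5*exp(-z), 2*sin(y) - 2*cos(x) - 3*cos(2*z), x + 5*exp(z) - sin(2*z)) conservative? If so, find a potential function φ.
No, ∇×F = (-6*sin(2*z), -y - 1 - 5*exp(-z), z - 3*exp(y) + 2*sin(x)) ≠ 0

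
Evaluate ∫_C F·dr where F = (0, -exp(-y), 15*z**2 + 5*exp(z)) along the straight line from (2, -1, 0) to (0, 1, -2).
-45 - E + exp(-1) + 5*exp(-2)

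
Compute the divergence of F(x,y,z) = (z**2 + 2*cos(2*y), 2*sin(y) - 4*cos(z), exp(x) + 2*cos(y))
2*cos(y)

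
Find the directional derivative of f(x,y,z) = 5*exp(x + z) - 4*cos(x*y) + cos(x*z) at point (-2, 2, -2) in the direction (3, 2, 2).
sqrt(17)*(2*exp(4)*sin(4) + 25)*exp(-4)/17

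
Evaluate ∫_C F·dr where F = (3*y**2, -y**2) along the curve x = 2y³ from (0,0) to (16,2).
1688/15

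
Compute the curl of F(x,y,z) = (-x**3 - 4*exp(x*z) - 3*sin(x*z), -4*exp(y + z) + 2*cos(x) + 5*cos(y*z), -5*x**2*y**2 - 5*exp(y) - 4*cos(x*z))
(-10*x**2*y + 5*y*sin(y*z) - 5*exp(y) + 4*exp(y + z), 10*x*y**2 - 4*x*exp(x*z) - 3*x*cos(x*z) - 4*z*sin(x*z), -2*sin(x))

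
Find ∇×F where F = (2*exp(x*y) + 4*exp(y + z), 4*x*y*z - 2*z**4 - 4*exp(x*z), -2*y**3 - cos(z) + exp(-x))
(-4*x*y + 4*x*exp(x*z) - 6*y**2 + 8*z**3, (4*exp(x + y + z) + 1)*exp(-x), -2*x*exp(x*y) + 4*y*z - 4*z*exp(x*z) - 4*exp(y + z))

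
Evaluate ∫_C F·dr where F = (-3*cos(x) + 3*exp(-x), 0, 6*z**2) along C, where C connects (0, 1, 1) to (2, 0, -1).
-3*sin(2) - 1 - 3*exp(-2)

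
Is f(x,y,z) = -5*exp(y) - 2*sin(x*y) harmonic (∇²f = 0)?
No, ∇²f = 2*x**2*sin(x*y) + 2*y**2*sin(x*y) - 5*exp(y)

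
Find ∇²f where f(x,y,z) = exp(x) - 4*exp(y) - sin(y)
exp(x) - 4*exp(y) + sin(y)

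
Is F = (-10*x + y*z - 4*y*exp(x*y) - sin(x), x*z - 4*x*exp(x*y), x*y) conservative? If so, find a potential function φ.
Yes, F is conservative. φ = -5*x**2 + x*y*z - 4*exp(x*y) + cos(x)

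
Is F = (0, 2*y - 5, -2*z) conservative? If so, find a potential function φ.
Yes, F is conservative. φ = y**2 - 5*y - z**2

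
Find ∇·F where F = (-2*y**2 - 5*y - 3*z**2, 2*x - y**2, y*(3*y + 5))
-2*y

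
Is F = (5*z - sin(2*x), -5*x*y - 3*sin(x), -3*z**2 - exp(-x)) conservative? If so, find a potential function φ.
No, ∇×F = (0, 5 - exp(-x), -5*y - 3*cos(x)) ≠ 0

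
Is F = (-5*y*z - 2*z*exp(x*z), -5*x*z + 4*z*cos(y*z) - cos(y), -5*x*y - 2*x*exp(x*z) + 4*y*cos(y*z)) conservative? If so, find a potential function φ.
Yes, F is conservative. φ = -5*x*y*z - 2*exp(x*z) - sin(y) + 4*sin(y*z)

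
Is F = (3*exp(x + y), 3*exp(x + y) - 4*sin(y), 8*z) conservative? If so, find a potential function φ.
Yes, F is conservative. φ = 4*z**2 + 3*exp(x + y) + 4*cos(y)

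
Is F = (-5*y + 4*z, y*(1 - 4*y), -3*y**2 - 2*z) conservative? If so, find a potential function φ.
No, ∇×F = (-6*y, 4, 5) ≠ 0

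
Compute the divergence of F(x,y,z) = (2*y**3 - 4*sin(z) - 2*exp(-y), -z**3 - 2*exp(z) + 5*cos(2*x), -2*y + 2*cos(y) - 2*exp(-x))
0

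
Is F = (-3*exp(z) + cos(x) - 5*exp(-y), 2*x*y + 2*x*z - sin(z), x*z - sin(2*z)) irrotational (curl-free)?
No, ∇×F = (-2*x + cos(z), -z - 3*exp(z), 2*y + 2*z - 5*exp(-y))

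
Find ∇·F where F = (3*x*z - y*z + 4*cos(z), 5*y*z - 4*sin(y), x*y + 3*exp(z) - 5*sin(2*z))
8*z + 3*exp(z) - 4*cos(y) - 10*cos(2*z)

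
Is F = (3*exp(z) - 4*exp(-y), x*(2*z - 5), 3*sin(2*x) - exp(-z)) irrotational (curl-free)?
No, ∇×F = (-2*x, 3*exp(z) - 6*cos(2*x), 2*z - 5 - 4*exp(-y))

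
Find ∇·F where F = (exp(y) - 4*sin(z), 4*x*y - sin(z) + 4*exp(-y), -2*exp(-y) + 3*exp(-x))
4*x - 4*exp(-y)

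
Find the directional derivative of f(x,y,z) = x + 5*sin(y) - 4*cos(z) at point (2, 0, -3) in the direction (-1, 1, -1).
4*sqrt(3)*(sin(3) + 1)/3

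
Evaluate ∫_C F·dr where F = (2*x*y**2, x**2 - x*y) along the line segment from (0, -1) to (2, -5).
112/3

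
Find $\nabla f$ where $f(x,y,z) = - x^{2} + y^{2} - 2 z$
(-2*x, 2*y, -2)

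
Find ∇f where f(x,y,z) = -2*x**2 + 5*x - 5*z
(5 - 4*x, 0, -5)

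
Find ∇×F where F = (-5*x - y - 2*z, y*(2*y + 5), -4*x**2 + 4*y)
(4, 8*x - 2, 1)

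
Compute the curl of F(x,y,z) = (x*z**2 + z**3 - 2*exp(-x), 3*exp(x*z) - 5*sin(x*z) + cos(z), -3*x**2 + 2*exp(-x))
(-3*x*exp(x*z) + 5*x*cos(x*z) + sin(z), 2*x*z + 6*x + 3*z**2 + 2*exp(-x), z*(3*exp(x*z) - 5*cos(x*z)))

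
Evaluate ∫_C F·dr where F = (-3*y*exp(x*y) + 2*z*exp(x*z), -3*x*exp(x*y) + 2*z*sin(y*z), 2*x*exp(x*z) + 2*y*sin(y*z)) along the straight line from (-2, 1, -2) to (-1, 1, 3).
(2*(-exp(4) + cos(2) - cos(3))*exp(3) - 3*exp(2) + 2 + 3*E)*exp(-3)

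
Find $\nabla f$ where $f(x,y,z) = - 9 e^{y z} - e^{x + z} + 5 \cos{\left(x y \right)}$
(-5*y*sin(x*y) - exp(x + z), -5*x*sin(x*y) - 9*z*exp(y*z), -9*y*exp(y*z) - exp(x + z))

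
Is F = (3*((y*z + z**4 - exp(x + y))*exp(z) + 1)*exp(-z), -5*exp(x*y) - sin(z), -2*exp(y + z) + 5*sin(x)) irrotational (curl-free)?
No, ∇×F = (-2*exp(y + z) + cos(z), 3*y + 12*z**3 - 5*cos(x) - 3*exp(-z), -5*y*exp(x*y) - 3*z + 3*exp(x + y))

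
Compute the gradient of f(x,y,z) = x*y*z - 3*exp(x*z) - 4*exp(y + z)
(z*(y - 3*exp(x*z)), x*z - 4*exp(y + z), x*y - 3*x*exp(x*z) - 4*exp(y + z))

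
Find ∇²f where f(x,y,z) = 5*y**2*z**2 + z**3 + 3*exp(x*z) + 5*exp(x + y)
3*x**2*exp(x*z) + 10*y**2 + 3*z**2*exp(x*z) + 10*z**2 + 6*z + 10*exp(x + y)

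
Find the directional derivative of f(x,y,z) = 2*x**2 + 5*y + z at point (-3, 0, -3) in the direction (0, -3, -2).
-17*sqrt(13)/13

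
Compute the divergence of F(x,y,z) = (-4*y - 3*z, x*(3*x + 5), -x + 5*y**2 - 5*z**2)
-10*z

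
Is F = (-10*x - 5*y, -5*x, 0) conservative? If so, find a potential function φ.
Yes, F is conservative. φ = 5*x*(-x - y)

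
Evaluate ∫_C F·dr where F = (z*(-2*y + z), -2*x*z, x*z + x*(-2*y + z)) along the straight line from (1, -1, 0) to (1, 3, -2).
16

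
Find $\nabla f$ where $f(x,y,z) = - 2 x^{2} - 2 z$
(-4*x, 0, -2)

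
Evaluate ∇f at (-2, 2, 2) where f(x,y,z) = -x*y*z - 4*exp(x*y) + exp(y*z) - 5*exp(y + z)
(-4 - 8*exp(-4), -3*exp(4) + 8*exp(-4) + 4, 4 - 3*exp(4))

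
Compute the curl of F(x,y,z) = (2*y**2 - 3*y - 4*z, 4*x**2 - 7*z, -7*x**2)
(7, 14*x - 4, 8*x - 4*y + 3)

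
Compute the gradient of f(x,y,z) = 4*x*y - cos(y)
(4*y, 4*x + sin(y), 0)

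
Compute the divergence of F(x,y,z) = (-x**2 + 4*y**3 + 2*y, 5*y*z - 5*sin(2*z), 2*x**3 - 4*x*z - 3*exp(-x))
-6*x + 5*z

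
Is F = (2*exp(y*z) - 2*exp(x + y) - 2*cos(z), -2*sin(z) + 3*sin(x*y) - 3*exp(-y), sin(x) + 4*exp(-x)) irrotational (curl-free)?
No, ∇×F = (2*cos(z), 2*y*exp(y*z) + 2*sin(z) - cos(x) + 4*exp(-x), 3*y*cos(x*y) - 2*z*exp(y*z) + 2*exp(x + y))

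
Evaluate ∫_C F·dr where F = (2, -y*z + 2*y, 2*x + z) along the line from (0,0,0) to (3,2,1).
73/6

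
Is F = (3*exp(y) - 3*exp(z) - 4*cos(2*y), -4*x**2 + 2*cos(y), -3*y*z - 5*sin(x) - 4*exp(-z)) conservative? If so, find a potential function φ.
No, ∇×F = (-3*z, -3*exp(z) + 5*cos(x), -8*x - 3*exp(y) - 8*sin(2*y)) ≠ 0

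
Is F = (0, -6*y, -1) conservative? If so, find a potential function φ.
Yes, F is conservative. φ = -3*y**2 - z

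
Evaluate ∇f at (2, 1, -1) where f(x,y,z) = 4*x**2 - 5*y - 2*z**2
(16, -5, 4)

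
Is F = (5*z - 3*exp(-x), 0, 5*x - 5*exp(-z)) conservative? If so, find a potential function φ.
Yes, F is conservative. φ = 5*x*z + 5*exp(-z) + 3*exp(-x)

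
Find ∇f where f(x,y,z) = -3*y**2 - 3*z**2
(0, -6*y, -6*z)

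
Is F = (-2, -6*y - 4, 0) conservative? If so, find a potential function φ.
Yes, F is conservative. φ = -2*x - 3*y**2 - 4*y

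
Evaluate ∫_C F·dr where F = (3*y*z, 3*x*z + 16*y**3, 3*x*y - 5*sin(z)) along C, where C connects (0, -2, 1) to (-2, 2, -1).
12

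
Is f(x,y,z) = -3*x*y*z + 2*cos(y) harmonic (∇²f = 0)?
No, ∇²f = -2*cos(y)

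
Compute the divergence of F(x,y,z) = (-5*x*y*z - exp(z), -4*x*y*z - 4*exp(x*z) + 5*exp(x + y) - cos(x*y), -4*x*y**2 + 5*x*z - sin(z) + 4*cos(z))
-4*x*z + x*sin(x*y) + 5*x - 5*y*z + 5*exp(x + y) - 4*sin(z) - cos(z)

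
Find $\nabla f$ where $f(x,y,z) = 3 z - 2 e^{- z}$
(0, 0, 3 + 2*exp(-z))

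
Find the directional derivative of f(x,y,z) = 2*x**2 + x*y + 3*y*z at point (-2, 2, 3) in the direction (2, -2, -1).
-32/3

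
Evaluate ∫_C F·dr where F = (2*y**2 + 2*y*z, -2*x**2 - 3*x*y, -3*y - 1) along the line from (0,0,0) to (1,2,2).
-8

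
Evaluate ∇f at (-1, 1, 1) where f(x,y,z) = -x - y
(-1, -1, 0)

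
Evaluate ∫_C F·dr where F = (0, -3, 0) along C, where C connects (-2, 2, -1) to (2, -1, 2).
9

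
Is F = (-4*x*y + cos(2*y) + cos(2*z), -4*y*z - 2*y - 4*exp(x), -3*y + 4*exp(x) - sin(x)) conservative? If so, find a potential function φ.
No, ∇×F = (4*y - 3, -4*exp(x) - 2*sin(2*z) + cos(x), 4*x - 4*exp(x) + 2*sin(2*y)) ≠ 0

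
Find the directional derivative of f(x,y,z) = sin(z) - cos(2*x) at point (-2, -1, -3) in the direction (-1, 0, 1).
sqrt(2)*(sin(4) + cos(3)/2)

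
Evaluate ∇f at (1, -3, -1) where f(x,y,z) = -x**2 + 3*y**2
(-2, -18, 0)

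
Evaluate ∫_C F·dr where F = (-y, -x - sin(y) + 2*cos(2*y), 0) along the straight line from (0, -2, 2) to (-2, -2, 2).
-4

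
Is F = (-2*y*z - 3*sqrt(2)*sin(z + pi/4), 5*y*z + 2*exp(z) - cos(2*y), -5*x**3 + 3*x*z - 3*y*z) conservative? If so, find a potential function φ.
No, ∇×F = (-5*y - 3*z - 2*exp(z), 15*x**2 - 2*y - 3*z - 3*sqrt(2)*cos(z + pi/4), 2*z) ≠ 0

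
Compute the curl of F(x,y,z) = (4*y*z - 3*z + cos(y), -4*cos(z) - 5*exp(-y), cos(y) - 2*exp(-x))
(-sin(y) - 4*sin(z), 4*y - 3 - 2*exp(-x), -4*z + sin(y))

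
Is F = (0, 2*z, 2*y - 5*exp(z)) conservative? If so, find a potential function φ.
Yes, F is conservative. φ = 2*y*z - 5*exp(z)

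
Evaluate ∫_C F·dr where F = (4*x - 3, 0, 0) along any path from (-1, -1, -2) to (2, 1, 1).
-3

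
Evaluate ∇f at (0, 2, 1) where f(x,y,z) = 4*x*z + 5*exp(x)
(9, 0, 0)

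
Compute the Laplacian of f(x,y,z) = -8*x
0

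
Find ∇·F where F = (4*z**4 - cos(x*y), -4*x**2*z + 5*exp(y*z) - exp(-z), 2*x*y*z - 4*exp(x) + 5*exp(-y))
2*x*y + y*sin(x*y) + 5*z*exp(y*z)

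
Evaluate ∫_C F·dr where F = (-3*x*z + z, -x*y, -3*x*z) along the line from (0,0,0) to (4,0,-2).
12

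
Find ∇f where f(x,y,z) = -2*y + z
(0, -2, 1)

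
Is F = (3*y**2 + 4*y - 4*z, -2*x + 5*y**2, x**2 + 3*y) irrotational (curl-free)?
No, ∇×F = (3, -2*x - 4, -6*y - 6)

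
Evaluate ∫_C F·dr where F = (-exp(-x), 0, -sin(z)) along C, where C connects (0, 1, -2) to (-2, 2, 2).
-1 + exp(2)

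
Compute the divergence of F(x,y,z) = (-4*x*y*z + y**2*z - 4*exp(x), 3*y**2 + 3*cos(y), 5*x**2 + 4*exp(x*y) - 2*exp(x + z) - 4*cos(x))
-4*y*z + 6*y - 4*exp(x) - 2*exp(x + z) - 3*sin(y)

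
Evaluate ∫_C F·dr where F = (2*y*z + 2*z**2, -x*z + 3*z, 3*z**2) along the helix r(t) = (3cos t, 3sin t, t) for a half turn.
-51*pi**2/4 + 6 + pi**3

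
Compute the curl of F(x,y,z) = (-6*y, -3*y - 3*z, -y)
(2, 0, 6)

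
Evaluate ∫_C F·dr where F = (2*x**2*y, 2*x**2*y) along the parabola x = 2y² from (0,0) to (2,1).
124/21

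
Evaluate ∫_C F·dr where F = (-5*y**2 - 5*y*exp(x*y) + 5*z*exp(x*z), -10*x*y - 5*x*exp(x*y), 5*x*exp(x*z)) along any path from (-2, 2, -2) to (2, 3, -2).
-5*exp(6) - 5*exp(4) - 130 + 10*exp(-4)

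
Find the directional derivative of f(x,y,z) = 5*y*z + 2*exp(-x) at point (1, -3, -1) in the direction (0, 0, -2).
15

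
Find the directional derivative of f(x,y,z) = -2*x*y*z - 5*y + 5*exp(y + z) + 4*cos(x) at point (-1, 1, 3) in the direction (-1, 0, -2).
2*sqrt(5)*(-5*exp(4) - 2*sin(1) + 1)/5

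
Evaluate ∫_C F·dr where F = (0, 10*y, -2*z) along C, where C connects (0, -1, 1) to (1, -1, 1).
0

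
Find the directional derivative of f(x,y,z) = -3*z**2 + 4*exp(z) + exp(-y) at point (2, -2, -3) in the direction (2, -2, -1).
-6 - 4*exp(-3)/3 + 2*exp(2)/3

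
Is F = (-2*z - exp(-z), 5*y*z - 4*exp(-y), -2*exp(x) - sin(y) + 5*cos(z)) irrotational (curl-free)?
No, ∇×F = (-5*y - cos(y), 2*exp(x) - 2 + exp(-z), 0)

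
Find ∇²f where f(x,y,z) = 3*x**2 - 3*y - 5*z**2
-4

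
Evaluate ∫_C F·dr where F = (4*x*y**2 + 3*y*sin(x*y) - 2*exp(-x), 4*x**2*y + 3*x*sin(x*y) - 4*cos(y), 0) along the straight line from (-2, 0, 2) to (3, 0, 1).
2*(1 - exp(5))*exp(-3)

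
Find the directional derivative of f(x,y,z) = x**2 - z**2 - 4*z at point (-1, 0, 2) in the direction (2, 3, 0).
-4*sqrt(13)/13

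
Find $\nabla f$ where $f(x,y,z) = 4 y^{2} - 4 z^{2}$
(0, 8*y, -8*z)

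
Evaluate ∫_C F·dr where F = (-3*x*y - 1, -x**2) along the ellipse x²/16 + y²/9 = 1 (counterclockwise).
0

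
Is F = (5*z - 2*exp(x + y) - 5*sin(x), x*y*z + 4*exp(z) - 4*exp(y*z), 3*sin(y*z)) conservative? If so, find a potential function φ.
No, ∇×F = (-x*y + 4*y*exp(y*z) + 3*z*cos(y*z) - 4*exp(z), 5, y*z + 2*exp(x + y)) ≠ 0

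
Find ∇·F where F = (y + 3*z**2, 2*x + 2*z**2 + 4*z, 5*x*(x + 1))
0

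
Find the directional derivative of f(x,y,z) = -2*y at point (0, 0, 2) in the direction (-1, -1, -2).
sqrt(6)/3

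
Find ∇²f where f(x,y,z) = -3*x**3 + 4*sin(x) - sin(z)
-18*x - 4*sin(x) + sin(z)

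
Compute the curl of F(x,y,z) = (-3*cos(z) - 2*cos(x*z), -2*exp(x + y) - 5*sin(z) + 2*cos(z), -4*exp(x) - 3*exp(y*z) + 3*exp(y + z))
(-3*z*exp(y*z) + 3*exp(y + z) + 2*sin(z) + 5*cos(z), 2*x*sin(x*z) + 4*exp(x) + 3*sin(z), -2*exp(x + y))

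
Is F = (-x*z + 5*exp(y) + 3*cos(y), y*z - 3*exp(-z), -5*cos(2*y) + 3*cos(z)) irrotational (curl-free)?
No, ∇×F = (-y + 10*sin(2*y) - 3*exp(-z), -x, -5*exp(y) + 3*sin(y))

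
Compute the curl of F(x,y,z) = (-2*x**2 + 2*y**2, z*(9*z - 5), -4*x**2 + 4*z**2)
(5 - 18*z, 8*x, -4*y)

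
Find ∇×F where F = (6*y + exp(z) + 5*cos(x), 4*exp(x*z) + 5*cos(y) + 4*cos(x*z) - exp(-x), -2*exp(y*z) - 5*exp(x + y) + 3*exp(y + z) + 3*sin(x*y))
(-4*x*exp(x*z) + 4*x*sin(x*z) + 3*x*cos(x*y) - 2*z*exp(y*z) - 5*exp(x + y) + 3*exp(y + z), -3*y*cos(x*y) + exp(z) + 5*exp(x + y), 4*z*exp(x*z) - 4*z*sin(x*z) - 6 + exp(-x))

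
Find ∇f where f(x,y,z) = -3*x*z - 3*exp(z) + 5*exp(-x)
(-3*z - 5*exp(-x), 0, -3*x - 3*exp(z))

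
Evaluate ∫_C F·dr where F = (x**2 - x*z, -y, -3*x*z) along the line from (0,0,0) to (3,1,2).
-19/2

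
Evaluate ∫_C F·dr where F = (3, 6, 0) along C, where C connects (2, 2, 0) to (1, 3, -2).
3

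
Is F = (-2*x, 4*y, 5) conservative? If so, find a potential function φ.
Yes, F is conservative. φ = -x**2 + 2*y**2 + 5*z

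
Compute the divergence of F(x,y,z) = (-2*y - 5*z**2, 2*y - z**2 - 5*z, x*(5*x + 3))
2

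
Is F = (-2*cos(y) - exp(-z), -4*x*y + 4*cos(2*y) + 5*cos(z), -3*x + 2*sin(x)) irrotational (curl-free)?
No, ∇×F = (5*sin(z), -2*cos(x) + 3 + exp(-z), -4*y - 2*sin(y))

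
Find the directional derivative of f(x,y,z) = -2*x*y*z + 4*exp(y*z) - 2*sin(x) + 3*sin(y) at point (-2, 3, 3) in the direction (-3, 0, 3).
sqrt(2)*(cos(2) + 15 + 6*exp(9))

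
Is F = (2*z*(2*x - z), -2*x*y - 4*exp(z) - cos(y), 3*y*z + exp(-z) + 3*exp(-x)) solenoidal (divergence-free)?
No, ∇·F = -2*x + 3*y + 4*z + sin(y) - exp(-z)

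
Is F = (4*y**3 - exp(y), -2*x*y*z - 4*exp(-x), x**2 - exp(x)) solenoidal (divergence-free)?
No, ∇·F = -2*x*z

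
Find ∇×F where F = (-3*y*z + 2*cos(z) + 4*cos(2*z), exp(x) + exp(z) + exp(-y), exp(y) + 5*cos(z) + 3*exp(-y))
(exp(y) - exp(z) - 3*exp(-y), -3*y - 2*sin(z) - 8*sin(2*z), 3*z + exp(x))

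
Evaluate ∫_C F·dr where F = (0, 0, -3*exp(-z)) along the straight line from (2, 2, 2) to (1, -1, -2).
6*sinh(2)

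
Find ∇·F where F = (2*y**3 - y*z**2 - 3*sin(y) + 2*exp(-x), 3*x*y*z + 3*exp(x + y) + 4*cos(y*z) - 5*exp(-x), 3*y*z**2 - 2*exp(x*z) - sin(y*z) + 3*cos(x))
3*x*z - 2*x*exp(x*z) + 6*y*z - y*cos(y*z) - 4*z*sin(y*z) + 3*exp(x + y) - 2*exp(-x)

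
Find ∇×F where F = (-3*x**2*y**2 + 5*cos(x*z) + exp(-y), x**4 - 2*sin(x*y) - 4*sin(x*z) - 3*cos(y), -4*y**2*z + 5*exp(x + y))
(4*x*cos(x*z) - 8*y*z + 5*exp(x + y), -5*x*sin(x*z) - 5*exp(x + y), 4*x**3 + 6*x**2*y - 2*y*cos(x*y) - 4*z*cos(x*z) + exp(-y))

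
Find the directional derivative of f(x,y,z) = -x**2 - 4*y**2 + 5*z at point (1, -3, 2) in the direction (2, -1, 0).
-28*sqrt(5)/5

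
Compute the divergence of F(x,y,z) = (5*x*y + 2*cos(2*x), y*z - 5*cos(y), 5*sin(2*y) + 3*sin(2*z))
5*y + z - 4*sin(2*x) + 5*sin(y) + 6*cos(2*z)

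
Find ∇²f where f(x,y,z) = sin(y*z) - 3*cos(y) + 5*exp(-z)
-y**2*sin(y*z) - z**2*sin(y*z) + 3*cos(y) + 5*exp(-z)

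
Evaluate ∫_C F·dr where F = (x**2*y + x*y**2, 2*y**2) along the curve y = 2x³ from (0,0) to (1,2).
37/6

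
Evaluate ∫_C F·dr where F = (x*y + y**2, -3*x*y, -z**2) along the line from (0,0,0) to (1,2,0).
-2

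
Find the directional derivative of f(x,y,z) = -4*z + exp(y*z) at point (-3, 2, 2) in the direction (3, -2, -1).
sqrt(14)*(2 - 3*exp(4))/7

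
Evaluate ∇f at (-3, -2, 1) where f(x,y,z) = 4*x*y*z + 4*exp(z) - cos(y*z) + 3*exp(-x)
(-3*exp(3) - 8, -12 - sin(2), 2*sin(2) + 4*E + 24)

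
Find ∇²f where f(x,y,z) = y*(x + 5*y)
10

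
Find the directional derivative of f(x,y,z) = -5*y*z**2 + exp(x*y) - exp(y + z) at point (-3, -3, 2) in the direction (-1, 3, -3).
6*sqrt(19)*(-exp(9) - 40)/19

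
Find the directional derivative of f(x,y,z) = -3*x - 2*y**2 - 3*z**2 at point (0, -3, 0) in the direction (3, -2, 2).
-33*sqrt(17)/17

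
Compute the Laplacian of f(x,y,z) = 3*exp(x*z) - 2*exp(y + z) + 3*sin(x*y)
3*x**2*exp(x*z) - 3*x**2*sin(x*y) - 3*y**2*sin(x*y) + 3*z**2*exp(x*z) - 4*exp(y + z)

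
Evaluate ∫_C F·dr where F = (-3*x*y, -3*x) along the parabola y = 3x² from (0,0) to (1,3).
-33/4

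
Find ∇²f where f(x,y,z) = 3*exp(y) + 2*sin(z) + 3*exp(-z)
3*exp(y) - 2*sin(z) + 3*exp(-z)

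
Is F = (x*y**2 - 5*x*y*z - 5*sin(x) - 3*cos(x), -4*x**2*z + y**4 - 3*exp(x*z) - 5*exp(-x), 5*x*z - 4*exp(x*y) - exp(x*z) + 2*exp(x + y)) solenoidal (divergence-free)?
No, ∇·F = -x*exp(x*z) + 5*x + 4*y**3 + y**2 - 5*y*z + 3*sin(x) - 5*cos(x)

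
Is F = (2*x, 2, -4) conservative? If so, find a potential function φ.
Yes, F is conservative. φ = x**2 + 2*y - 4*z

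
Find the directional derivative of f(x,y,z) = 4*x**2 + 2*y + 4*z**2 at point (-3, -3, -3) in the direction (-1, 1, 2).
-11*sqrt(6)/3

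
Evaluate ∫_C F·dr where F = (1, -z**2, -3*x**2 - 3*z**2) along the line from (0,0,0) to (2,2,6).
-262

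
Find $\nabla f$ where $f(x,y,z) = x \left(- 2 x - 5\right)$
(-4*x - 5, 0, 0)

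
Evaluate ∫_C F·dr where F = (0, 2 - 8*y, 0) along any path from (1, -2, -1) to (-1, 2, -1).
8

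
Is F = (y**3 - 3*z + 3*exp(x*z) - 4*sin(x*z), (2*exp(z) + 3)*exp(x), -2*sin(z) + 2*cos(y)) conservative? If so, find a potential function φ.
No, ∇×F = (-2*exp(x + z) - 2*sin(y), 3*x*exp(x*z) - 4*x*cos(x*z) - 3, -3*y**2 + (2*exp(z) + 3)*exp(x)) ≠ 0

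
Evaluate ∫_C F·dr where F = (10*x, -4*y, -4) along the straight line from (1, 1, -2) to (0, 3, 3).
-41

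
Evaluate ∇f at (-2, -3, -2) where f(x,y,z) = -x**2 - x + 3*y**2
(3, -18, 0)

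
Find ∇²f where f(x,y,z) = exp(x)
exp(x)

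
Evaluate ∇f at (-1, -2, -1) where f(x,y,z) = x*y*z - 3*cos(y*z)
(2, 1 - 3*sin(2), 2 - 6*sin(2))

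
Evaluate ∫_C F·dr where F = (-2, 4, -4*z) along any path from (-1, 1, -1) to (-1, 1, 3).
-16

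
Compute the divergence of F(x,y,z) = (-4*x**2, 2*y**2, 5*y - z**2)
-8*x + 4*y - 2*z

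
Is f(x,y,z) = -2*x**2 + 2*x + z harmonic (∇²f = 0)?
No, ∇²f = -4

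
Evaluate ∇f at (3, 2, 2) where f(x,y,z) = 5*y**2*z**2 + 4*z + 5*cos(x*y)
(-10*sin(6), 80 - 15*sin(6), 84)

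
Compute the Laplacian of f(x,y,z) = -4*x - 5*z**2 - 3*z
-10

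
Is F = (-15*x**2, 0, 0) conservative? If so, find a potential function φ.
Yes, F is conservative. φ = -5*x**3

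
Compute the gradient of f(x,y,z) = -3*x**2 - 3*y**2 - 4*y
(-6*x, -6*y - 4, 0)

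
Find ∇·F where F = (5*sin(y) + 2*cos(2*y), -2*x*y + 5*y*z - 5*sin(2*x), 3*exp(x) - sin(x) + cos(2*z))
-2*x + 5*z - 2*sin(2*z)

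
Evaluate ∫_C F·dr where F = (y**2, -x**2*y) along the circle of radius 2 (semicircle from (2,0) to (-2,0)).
-32/3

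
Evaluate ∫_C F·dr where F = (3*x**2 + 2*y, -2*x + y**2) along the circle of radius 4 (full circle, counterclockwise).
-64*pi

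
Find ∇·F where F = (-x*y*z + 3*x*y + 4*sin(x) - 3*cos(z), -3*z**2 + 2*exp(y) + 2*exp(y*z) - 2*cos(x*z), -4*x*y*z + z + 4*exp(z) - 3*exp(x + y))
-4*x*y - y*z + 3*y + 2*z*exp(y*z) + 2*exp(y) + 4*exp(z) + 4*cos(x) + 1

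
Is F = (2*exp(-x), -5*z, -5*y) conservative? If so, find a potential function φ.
Yes, F is conservative. φ = -5*y*z - 2*exp(-x)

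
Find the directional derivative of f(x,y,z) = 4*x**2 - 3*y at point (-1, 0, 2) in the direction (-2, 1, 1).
13*sqrt(6)/6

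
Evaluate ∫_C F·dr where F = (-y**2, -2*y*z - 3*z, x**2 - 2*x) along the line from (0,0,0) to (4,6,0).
-48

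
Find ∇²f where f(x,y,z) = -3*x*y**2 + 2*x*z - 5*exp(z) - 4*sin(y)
-6*x - 5*exp(z) + 4*sin(y)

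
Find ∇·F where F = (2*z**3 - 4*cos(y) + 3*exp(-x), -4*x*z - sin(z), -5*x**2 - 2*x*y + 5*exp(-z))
-5*exp(-z) - 3*exp(-x)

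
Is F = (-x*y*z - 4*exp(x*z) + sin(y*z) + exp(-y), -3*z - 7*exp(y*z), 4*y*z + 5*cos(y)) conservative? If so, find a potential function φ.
No, ∇×F = (7*y*exp(y*z) + 4*z - 5*sin(y) + 3, -x*y - 4*x*exp(x*z) + y*cos(y*z), x*z - z*cos(y*z) + exp(-y)) ≠ 0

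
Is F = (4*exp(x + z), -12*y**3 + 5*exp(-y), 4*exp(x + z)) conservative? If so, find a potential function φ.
Yes, F is conservative. φ = -3*y**4 + 4*exp(x + z) - 5*exp(-y)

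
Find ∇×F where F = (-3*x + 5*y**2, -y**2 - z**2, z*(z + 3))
(2*z, 0, -10*y)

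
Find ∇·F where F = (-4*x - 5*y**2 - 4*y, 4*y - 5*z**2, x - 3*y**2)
0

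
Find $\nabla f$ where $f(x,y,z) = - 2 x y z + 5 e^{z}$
(-2*y*z, -2*x*z, -2*x*y + 5*exp(z))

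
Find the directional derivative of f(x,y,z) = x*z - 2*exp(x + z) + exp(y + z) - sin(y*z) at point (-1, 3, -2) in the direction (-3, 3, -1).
sqrt(19)*(8 + 2*exp(4) + 7*exp(3) + 9*exp(3)*cos(6))*exp(-3)/19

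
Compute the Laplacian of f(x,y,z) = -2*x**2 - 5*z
-4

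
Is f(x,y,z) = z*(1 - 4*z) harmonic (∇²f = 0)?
No, ∇²f = -8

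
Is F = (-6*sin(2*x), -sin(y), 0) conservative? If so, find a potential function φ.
Yes, F is conservative. φ = 3*cos(2*x) + cos(y)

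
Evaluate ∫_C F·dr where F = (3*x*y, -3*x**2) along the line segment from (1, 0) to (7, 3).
-36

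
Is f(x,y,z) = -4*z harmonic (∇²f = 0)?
Yes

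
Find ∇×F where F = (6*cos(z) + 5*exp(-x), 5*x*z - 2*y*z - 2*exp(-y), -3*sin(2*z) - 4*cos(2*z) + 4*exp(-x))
(-5*x + 2*y, -6*sin(z) + 4*exp(-x), 5*z)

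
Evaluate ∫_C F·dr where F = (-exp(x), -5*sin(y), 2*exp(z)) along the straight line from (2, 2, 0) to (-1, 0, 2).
-exp(-1) - 5*cos(2) + 3 + 3*exp(2)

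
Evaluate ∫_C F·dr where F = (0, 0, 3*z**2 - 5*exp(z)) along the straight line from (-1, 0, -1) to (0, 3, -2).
-7 - 5*exp(-2) + 5*exp(-1)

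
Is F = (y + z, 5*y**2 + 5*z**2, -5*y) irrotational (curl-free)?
No, ∇×F = (-10*z - 5, 1, -1)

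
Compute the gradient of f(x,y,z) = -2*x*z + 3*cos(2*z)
(-2*z, 0, -2*x - 6*sin(2*z))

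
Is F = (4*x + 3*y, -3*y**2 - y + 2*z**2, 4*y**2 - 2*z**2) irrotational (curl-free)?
No, ∇×F = (8*y - 4*z, 0, -3)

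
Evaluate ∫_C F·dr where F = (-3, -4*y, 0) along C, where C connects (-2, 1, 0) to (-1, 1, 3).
-3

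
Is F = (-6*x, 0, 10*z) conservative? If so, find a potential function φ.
Yes, F is conservative. φ = -3*x**2 + 5*z**2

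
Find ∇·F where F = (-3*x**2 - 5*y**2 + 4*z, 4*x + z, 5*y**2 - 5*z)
-6*x - 5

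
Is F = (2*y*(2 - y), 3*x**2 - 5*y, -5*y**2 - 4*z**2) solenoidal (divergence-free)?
No, ∇·F = -8*z - 5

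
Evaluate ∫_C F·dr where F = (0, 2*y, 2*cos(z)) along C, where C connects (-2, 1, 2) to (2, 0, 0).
-2*sin(2) - 1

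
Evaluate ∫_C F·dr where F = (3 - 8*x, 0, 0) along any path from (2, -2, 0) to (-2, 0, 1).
-12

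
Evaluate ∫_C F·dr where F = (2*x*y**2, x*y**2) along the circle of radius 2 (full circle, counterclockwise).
4*pi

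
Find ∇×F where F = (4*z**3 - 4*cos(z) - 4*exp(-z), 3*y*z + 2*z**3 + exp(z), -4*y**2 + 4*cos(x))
(-11*y - 6*z**2 - exp(z), 12*z**2 + 4*sin(x) + 4*sin(z) + 4*exp(-z), 0)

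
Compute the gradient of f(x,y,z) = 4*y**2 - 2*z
(0, 8*y, -2)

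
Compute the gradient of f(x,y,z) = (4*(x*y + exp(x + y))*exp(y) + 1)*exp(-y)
(4*y + 4*exp(x + y), (4*(x + exp(x + y))*exp(y) - 1)*exp(-y), 0)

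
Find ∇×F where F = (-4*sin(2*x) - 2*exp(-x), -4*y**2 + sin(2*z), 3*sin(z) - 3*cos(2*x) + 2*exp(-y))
(-2*cos(2*z) - 2*exp(-y), -6*sin(2*x), 0)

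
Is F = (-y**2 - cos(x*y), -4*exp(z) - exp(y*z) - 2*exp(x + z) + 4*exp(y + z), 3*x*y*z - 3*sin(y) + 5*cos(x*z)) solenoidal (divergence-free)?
No, ∇·F = 3*x*y - 5*x*sin(x*z) + y*sin(x*y) - z*exp(y*z) + 4*exp(y + z)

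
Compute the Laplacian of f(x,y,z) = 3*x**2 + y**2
8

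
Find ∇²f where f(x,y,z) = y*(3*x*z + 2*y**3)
24*y**2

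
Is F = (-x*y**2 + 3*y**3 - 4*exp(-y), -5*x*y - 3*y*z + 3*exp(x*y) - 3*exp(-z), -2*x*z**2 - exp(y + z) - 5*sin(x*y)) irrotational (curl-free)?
No, ∇×F = (-5*x*cos(x*y) + 3*y - exp(y + z) - 3*exp(-z), 5*y*cos(x*y) + 2*z**2, (y*(2*x - 9*y + 3*exp(x*y) - 5)*exp(y) - 4)*exp(-y))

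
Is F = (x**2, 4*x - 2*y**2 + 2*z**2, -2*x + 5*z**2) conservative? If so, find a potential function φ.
No, ∇×F = (-4*z, 2, 4) ≠ 0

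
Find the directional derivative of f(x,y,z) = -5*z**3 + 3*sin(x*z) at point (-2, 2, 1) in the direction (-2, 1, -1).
5*sqrt(6)/2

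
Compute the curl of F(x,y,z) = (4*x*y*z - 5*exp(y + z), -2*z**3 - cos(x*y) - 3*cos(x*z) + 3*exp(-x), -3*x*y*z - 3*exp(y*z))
(-3*x*z - 3*x*sin(x*z) + 6*z**2 - 3*z*exp(y*z), 4*x*y + 3*y*z - 5*exp(y + z), -4*x*z + y*sin(x*y) + 3*z*sin(x*z) + 5*exp(y + z) - 3*exp(-x))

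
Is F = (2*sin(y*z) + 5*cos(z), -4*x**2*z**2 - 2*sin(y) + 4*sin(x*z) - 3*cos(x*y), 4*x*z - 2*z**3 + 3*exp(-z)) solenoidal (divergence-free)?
No, ∇·F = 3*x*sin(x*y) + 4*x - 6*z**2 - 2*cos(y) - 3*exp(-z)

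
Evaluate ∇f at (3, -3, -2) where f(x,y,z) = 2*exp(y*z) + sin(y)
(0, -4*exp(6) + cos(3), -6*exp(6))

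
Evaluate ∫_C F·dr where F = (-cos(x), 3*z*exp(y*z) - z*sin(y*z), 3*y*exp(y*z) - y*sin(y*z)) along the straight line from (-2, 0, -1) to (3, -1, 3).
-4 + sqrt(2)*cos(pi/4 + 3) - sin(2) + 3*exp(-3)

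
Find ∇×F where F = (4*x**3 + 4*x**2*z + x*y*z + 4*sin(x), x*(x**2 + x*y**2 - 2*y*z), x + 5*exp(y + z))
(2*x*y + 5*exp(y + z), 4*x**2 + x*y - 1, 3*x**2 + 2*x*y**2 - x*z - 2*y*z)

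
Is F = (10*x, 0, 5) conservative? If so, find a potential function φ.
Yes, F is conservative. φ = 5*x**2 + 5*z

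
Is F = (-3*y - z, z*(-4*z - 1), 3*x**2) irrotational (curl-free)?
No, ∇×F = (8*z + 1, -6*x - 1, 3)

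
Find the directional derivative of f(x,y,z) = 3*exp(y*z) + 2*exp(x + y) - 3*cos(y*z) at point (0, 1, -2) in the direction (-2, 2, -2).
3*sqrt(3)*(-1 + exp(2)*sin(2))*exp(-2)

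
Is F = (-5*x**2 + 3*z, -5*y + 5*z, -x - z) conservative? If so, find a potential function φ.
No, ∇×F = (-5, 4, 0) ≠ 0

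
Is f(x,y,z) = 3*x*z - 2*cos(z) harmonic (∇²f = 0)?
No, ∇²f = 2*cos(z)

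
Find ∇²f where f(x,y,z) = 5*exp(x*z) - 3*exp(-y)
(5*(x**2 + z**2)*exp(x*z + y) - 3)*exp(-y)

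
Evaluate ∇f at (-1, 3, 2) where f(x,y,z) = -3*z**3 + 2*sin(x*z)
(4*cos(2), 0, -36 - 2*cos(2))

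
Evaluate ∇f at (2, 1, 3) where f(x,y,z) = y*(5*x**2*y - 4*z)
(20, 28, -4)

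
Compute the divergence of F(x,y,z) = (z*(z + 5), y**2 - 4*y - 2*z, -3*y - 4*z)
2*y - 8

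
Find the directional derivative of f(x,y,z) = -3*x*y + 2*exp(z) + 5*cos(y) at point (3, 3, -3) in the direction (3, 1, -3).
sqrt(19)*(-(5*sin(3) + 36)*exp(3) - 6)*exp(-3)/19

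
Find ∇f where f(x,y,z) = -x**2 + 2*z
(-2*x, 0, 2)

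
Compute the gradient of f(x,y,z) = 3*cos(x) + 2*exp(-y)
(-3*sin(x), -2*exp(-y), 0)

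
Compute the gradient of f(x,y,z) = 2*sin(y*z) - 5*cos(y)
(0, 2*z*cos(y*z) + 5*sin(y), 2*y*cos(y*z))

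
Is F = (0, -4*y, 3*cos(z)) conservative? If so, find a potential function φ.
Yes, F is conservative. φ = -2*y**2 + 3*sin(z)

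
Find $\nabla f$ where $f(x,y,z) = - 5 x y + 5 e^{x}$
(-5*y + 5*exp(x), -5*x, 0)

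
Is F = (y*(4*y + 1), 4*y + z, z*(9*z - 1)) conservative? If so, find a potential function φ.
No, ∇×F = (-1, 0, -8*y - 1) ≠ 0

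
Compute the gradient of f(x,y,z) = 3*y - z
(0, 3, -1)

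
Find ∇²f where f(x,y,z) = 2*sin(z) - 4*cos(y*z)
4*y**2*cos(y*z) + 4*z**2*cos(y*z) - 2*sin(z)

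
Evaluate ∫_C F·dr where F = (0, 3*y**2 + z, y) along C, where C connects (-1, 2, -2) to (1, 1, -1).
-4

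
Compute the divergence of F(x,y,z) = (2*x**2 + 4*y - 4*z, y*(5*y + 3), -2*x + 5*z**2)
4*x + 10*y + 10*z + 3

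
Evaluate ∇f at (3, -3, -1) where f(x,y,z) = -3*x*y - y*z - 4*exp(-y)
(9, -8 + 4*exp(3), 3)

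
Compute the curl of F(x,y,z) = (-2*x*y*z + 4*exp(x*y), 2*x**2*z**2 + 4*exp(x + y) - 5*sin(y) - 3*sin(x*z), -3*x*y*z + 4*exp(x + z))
(x*(-4*x*z - 3*z + 3*cos(x*z)), -2*x*y + 3*y*z - 4*exp(x + z), 4*x*z**2 + 2*x*z - 4*x*exp(x*y) - 3*z*cos(x*z) + 4*exp(x + y))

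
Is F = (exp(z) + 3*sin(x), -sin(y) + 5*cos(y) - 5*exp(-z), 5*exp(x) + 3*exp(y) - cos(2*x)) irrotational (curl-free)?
No, ∇×F = (3*exp(y) - 5*exp(-z), -5*exp(x) + exp(z) - 2*sin(2*x), 0)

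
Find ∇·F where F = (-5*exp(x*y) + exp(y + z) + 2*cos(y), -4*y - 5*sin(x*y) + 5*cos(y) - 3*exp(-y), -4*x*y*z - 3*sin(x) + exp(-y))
-4*x*y - 5*x*cos(x*y) - 5*y*exp(x*y) - 5*sin(y) - 4 + 3*exp(-y)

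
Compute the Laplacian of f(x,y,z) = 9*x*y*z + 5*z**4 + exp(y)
60*z**2 + exp(y)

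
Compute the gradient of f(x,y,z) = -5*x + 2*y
(-5, 2, 0)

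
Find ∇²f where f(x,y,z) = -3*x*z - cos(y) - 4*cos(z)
cos(y) + 4*cos(z)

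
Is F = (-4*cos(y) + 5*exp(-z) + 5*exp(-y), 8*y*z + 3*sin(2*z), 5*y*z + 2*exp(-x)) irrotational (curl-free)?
No, ∇×F = (-8*y + 5*z - 6*cos(2*z), -5*exp(-z) + 2*exp(-x), -4*sin(y) + 5*exp(-y))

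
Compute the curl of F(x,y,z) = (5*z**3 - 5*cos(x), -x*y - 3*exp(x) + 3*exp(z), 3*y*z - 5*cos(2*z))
(3*z - 3*exp(z), 15*z**2, -y - 3*exp(x))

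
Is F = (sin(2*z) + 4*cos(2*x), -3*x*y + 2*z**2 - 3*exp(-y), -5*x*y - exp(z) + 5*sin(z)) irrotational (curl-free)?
No, ∇×F = (-5*x - 4*z, 5*y + 2*cos(2*z), -3*y)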